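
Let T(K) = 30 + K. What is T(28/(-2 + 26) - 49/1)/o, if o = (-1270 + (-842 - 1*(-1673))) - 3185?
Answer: 107/21744 ≈ 0.0049209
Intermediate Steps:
o = -3624 (o = (-1270 + (-842 + 1673)) - 3185 = (-1270 + 831) - 3185 = -439 - 3185 = -3624)
T(28/(-2 + 26) - 49/1)/o = (30 + (28/(-2 + 26) - 49/1))/(-3624) = (30 + (28/24 - 49*1))*(-1/3624) = (30 + (28*(1/24) - 49))*(-1/3624) = (30 + (7/6 - 49))*(-1/3624) = (30 - 287/6)*(-1/3624) = -107/6*(-1/3624) = 107/21744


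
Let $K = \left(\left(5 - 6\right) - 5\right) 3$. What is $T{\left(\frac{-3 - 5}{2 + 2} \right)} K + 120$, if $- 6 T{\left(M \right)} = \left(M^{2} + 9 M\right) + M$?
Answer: $72$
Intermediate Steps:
$T{\left(M \right)} = - \frac{5 M}{3} - \frac{M^{2}}{6}$ ($T{\left(M \right)} = - \frac{\left(M^{2} + 9 M\right) + M}{6} = - \frac{M^{2} + 10 M}{6} = - \frac{5 M}{3} - \frac{M^{2}}{6}$)
$K = -18$ ($K = \left(-1 - 5\right) 3 = \left(-6\right) 3 = -18$)
$T{\left(\frac{-3 - 5}{2 + 2} \right)} K + 120 = - \frac{\frac{-3 - 5}{2 + 2} \left(10 + \frac{-3 - 5}{2 + 2}\right)}{6} \left(-18\right) + 120 = - \frac{- \frac{8}{4} \left(10 - \frac{8}{4}\right)}{6} \left(-18\right) + 120 = - \frac{\left(-8\right) \frac{1}{4} \left(10 - 2\right)}{6} \left(-18\right) + 120 = \left(- \frac{1}{6}\right) \left(-2\right) \left(10 - 2\right) \left(-18\right) + 120 = \left(- \frac{1}{6}\right) \left(-2\right) 8 \left(-18\right) + 120 = \frac{8}{3} \left(-18\right) + 120 = -48 + 120 = 72$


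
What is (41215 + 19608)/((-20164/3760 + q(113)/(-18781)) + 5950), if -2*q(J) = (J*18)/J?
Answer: 1073777757220/104947466439 ≈ 10.232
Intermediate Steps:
q(J) = -9 (q(J) = -J*18/(2*J) = -18*J/(2*J) = -½*18 = -9)
(41215 + 19608)/((-20164/3760 + q(113)/(-18781)) + 5950) = (41215 + 19608)/((-20164/3760 - 9/(-18781)) + 5950) = 60823/((-20164*1/3760 - 9*(-1/18781)) + 5950) = 60823/((-5041/940 + 9/18781) + 5950) = 60823/(-94666561/17654140 + 5950) = 60823/(104947466439/17654140) = 60823*(17654140/104947466439) = 1073777757220/104947466439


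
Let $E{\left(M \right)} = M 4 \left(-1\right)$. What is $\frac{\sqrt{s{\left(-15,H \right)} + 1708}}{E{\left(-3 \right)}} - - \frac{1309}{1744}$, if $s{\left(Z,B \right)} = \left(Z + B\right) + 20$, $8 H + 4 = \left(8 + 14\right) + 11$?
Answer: $\frac{1309}{1744} + \frac{\sqrt{27466}}{48} \approx 4.2033$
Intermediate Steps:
$E{\left(M \right)} = - 4 M$ ($E{\left(M \right)} = 4 M \left(-1\right) = - 4 M$)
$H = \frac{29}{8}$ ($H = - \frac{1}{2} + \frac{\left(8 + 14\right) + 11}{8} = - \frac{1}{2} + \frac{22 + 11}{8} = - \frac{1}{2} + \frac{1}{8} \cdot 33 = - \frac{1}{2} + \frac{33}{8} = \frac{29}{8} \approx 3.625$)
$s{\left(Z,B \right)} = 20 + B + Z$ ($s{\left(Z,B \right)} = \left(B + Z\right) + 20 = 20 + B + Z$)
$\frac{\sqrt{s{\left(-15,H \right)} + 1708}}{E{\left(-3 \right)}} - - \frac{1309}{1744} = \frac{\sqrt{\left(20 + \frac{29}{8} - 15\right) + 1708}}{\left(-4\right) \left(-3\right)} - - \frac{1309}{1744} = \frac{\sqrt{\frac{69}{8} + 1708}}{12} - \left(-1309\right) \frac{1}{1744} = \sqrt{\frac{13733}{8}} \cdot \frac{1}{12} - - \frac{1309}{1744} = \frac{\sqrt{27466}}{4} \cdot \frac{1}{12} + \frac{1309}{1744} = \frac{\sqrt{27466}}{48} + \frac{1309}{1744} = \frac{1309}{1744} + \frac{\sqrt{27466}}{48}$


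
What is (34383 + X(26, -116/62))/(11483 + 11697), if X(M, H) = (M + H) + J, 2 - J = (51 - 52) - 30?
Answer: 266911/179645 ≈ 1.4858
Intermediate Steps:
J = 33 (J = 2 - ((51 - 52) - 30) = 2 - (-1 - 30) = 2 - 1*(-31) = 2 + 31 = 33)
X(M, H) = 33 + H + M (X(M, H) = (M + H) + 33 = (H + M) + 33 = 33 + H + M)
(34383 + X(26, -116/62))/(11483 + 11697) = (34383 + (33 - 116/62 + 26))/(11483 + 11697) = (34383 + (33 - 116*1/62 + 26))/23180 = (34383 + (33 - 58/31 + 26))*(1/23180) = (34383 + 1771/31)*(1/23180) = (1067644/31)*(1/23180) = 266911/179645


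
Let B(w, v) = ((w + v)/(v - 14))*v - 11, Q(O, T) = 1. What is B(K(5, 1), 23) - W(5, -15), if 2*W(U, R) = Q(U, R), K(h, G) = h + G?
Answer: 1127/18 ≈ 62.611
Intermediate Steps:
K(h, G) = G + h
W(U, R) = 1/2 (W(U, R) = (1/2)*1 = 1/2)
B(w, v) = -11 + v*(v + w)/(-14 + v) (B(w, v) = ((v + w)/(-14 + v))*v - 11 = v*(v + w)/(-14 + v) - 11 = -11 + v*(v + w)/(-14 + v))
B(K(5, 1), 23) - W(5, -15) = (154 + 23**2 - 11*23 + 23*(1 + 5))/(-14 + 23) - 1*1/2 = (154 + 529 - 253 + 23*6)/9 - 1/2 = (154 + 529 - 253 + 138)/9 - 1/2 = (1/9)*568 - 1/2 = 568/9 - 1/2 = 1127/18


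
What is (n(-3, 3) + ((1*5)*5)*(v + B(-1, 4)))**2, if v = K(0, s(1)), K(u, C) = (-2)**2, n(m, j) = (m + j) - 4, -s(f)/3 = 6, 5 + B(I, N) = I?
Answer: 2916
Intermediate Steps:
B(I, N) = -5 + I
s(f) = -18 (s(f) = -3*6 = -18)
n(m, j) = -4 + j + m (n(m, j) = (j + m) - 4 = -4 + j + m)
K(u, C) = 4
v = 4
(n(-3, 3) + ((1*5)*5)*(v + B(-1, 4)))**2 = ((-4 + 3 - 3) + ((1*5)*5)*(4 + (-5 - 1)))**2 = (-4 + (5*5)*(4 - 6))**2 = (-4 + 25*(-2))**2 = (-4 - 50)**2 = (-54)**2 = 2916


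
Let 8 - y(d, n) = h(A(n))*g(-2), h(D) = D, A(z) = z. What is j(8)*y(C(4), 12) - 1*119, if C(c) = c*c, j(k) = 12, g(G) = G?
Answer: 265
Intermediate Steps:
C(c) = c²
y(d, n) = 8 + 2*n (y(d, n) = 8 - n*(-2) = 8 - (-2)*n = 8 + 2*n)
j(8)*y(C(4), 12) - 1*119 = 12*(8 + 2*12) - 1*119 = 12*(8 + 24) - 119 = 12*32 - 119 = 384 - 119 = 265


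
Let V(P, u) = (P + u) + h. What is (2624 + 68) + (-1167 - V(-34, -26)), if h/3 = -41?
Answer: 1708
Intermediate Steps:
h = -123 (h = 3*(-41) = -123)
V(P, u) = -123 + P + u (V(P, u) = (P + u) - 123 = -123 + P + u)
(2624 + 68) + (-1167 - V(-34, -26)) = (2624 + 68) + (-1167 - (-123 - 34 - 26)) = 2692 + (-1167 - 1*(-183)) = 2692 + (-1167 + 183) = 2692 - 984 = 1708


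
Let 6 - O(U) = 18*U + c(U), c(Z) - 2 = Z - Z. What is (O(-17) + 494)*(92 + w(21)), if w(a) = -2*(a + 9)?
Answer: 25728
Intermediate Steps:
w(a) = -18 - 2*a (w(a) = -2*(9 + a) = -18 - 2*a)
c(Z) = 2 (c(Z) = 2 + (Z - Z) = 2 + 0 = 2)
O(U) = 4 - 18*U (O(U) = 6 - (18*U + 2) = 6 - (2 + 18*U) = 6 + (-2 - 18*U) = 4 - 18*U)
(O(-17) + 494)*(92 + w(21)) = ((4 - 18*(-17)) + 494)*(92 + (-18 - 2*21)) = ((4 + 306) + 494)*(92 + (-18 - 42)) = (310 + 494)*(92 - 60) = 804*32 = 25728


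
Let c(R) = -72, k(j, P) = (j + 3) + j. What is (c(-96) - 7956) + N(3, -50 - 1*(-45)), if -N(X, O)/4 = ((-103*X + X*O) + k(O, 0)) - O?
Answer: -6724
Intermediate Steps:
k(j, P) = 3 + 2*j (k(j, P) = (3 + j) + j = 3 + 2*j)
N(X, O) = -12 - 4*O + 412*X - 4*O*X (N(X, O) = -4*(((-103*X + X*O) + (3 + 2*O)) - O) = -4*(((-103*X + O*X) + (3 + 2*O)) - O) = -4*((3 - 103*X + 2*O + O*X) - O) = -4*(3 + O - 103*X + O*X) = -12 - 4*O + 412*X - 4*O*X)
(c(-96) - 7956) + N(3, -50 - 1*(-45)) = (-72 - 7956) + (-12 - 4*(-50 - 1*(-45)) + 412*3 - 4*(-50 - 1*(-45))*3) = -8028 + (-12 - 4*(-50 + 45) + 1236 - 4*(-50 + 45)*3) = -8028 + (-12 - 4*(-5) + 1236 - 4*(-5)*3) = -8028 + (-12 + 20 + 1236 + 60) = -8028 + 1304 = -6724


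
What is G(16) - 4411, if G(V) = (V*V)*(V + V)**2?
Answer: 257733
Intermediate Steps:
G(V) = 4*V**4 (G(V) = V**2*(2*V)**2 = V**2*(4*V**2) = 4*V**4)
G(16) - 4411 = 4*16**4 - 4411 = 4*65536 - 4411 = 262144 - 4411 = 257733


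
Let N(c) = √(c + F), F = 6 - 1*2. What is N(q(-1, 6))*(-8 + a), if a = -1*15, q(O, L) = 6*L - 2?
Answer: -23*√38 ≈ -141.78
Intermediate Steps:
q(O, L) = -2 + 6*L
F = 4 (F = 6 - 2 = 4)
N(c) = √(4 + c) (N(c) = √(c + 4) = √(4 + c))
a = -15
N(q(-1, 6))*(-8 + a) = √(4 + (-2 + 6*6))*(-8 - 15) = √(4 + (-2 + 36))*(-23) = √(4 + 34)*(-23) = √38*(-23) = -23*√38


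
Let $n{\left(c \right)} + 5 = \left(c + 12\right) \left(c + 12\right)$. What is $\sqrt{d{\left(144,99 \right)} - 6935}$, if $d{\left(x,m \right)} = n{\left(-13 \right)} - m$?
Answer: $3 i \sqrt{782} \approx 83.893 i$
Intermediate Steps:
$n{\left(c \right)} = -5 + \left(12 + c\right)^{2}$ ($n{\left(c \right)} = -5 + \left(c + 12\right) \left(c + 12\right) = -5 + \left(12 + c\right) \left(12 + c\right) = -5 + \left(12 + c\right)^{2}$)
$d{\left(x,m \right)} = -4 - m$ ($d{\left(x,m \right)} = \left(-5 + \left(12 - 13\right)^{2}\right) - m = \left(-5 + \left(-1\right)^{2}\right) - m = \left(-5 + 1\right) - m = -4 - m$)
$\sqrt{d{\left(144,99 \right)} - 6935} = \sqrt{\left(-4 - 99\right) - 6935} = \sqrt{-103 - 6935} = \sqrt{-7038} = 3 i \sqrt{782}$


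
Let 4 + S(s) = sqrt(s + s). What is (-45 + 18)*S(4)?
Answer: 108 - 54*sqrt(2) ≈ 31.632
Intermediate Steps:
S(s) = -4 + sqrt(2)*sqrt(s) (S(s) = -4 + sqrt(s + s) = -4 + sqrt(2*s) = -4 + sqrt(2)*sqrt(s))
(-45 + 18)*S(4) = (-45 + 18)*(-4 + sqrt(2)*sqrt(4)) = -27*(-4 + sqrt(2)*2) = -27*(-4 + 2*sqrt(2)) = 108 - 54*sqrt(2)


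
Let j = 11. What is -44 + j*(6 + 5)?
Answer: 77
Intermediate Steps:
-44 + j*(6 + 5) = -44 + 11*(6 + 5) = -44 + 11*11 = -44 + 121 = 77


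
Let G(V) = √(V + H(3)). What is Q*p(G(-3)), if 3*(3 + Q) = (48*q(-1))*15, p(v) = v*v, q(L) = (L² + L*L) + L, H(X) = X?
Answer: 0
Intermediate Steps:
G(V) = √(3 + V) (G(V) = √(V + 3) = √(3 + V))
q(L) = L + 2*L² (q(L) = (L² + L²) + L = 2*L² + L = L + 2*L²)
p(v) = v²
Q = 237 (Q = -3 + ((48*(-(1 + 2*(-1))))*15)/3 = -3 + ((48*(-(1 - 2)))*15)/3 = -3 + ((48*(-1*(-1)))*15)/3 = -3 + ((48*1)*15)/3 = -3 + (48*15)/3 = -3 + (⅓)*720 = -3 + 240 = 237)
Q*p(G(-3)) = 237*(√(3 - 3))² = 237*(√0)² = 237*0² = 237*0 = 0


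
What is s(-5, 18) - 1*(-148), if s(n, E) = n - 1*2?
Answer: 141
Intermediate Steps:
s(n, E) = -2 + n (s(n, E) = n - 2 = -2 + n)
s(-5, 18) - 1*(-148) = (-2 - 5) - 1*(-148) = -7 + 148 = 141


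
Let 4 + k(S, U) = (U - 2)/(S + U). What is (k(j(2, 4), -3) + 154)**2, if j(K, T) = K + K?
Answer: 21025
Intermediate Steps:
j(K, T) = 2*K
k(S, U) = -4 + (-2 + U)/(S + U) (k(S, U) = -4 + (U - 2)/(S + U) = -4 + (-2 + U)/(S + U))
(k(j(2, 4), -3) + 154)**2 = ((-2 - 8*2 - 3*(-3))/(2*2 - 3) + 154)**2 = ((-2 - 4*4 + 9)/(4 - 3) + 154)**2 = ((-2 - 16 + 9)/1 + 154)**2 = (1*(-9) + 154)**2 = (-9 + 154)**2 = 145**2 = 21025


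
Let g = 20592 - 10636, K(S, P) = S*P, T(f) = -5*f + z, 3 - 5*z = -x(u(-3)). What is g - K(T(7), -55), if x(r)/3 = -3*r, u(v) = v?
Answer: 8361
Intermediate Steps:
x(r) = -9*r (x(r) = 3*(-3*r) = -9*r)
z = 6 (z = ⅗ - (-1)*(-9*(-3))/5 = ⅗ - (-1)*27/5 = ⅗ - ⅕*(-27) = ⅗ + 27/5 = 6)
T(f) = 6 - 5*f (T(f) = -5*f + 6 = 6 - 5*f)
K(S, P) = P*S
g = 9956
g - K(T(7), -55) = 9956 - (-55)*(6 - 5*7) = 9956 - (-55)*(6 - 35) = 9956 - (-55)*(-29) = 9956 - 1*1595 = 9956 - 1595 = 8361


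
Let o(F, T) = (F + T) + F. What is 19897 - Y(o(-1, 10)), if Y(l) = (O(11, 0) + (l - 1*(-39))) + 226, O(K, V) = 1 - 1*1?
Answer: 19624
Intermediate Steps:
O(K, V) = 0 (O(K, V) = 1 - 1 = 0)
o(F, T) = T + 2*F
Y(l) = 265 + l (Y(l) = (0 + (l - 1*(-39))) + 226 = (0 + (l + 39)) + 226 = (0 + (39 + l)) + 226 = (39 + l) + 226 = 265 + l)
19897 - Y(o(-1, 10)) = 19897 - (265 + (10 + 2*(-1))) = 19897 - (265 + (10 - 2)) = 19897 - (265 + 8) = 19897 - 1*273 = 19897 - 273 = 19624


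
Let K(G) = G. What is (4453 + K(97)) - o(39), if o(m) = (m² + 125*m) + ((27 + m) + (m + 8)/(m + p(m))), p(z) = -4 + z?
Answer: -141535/74 ≈ -1912.6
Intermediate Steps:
o(m) = 27 + m² + 126*m + (8 + m)/(-4 + 2*m) (o(m) = (m² + 125*m) + ((27 + m) + (m + 8)/(m + (-4 + m))) = (m² + 125*m) + ((27 + m) + (8 + m)/(-4 + 2*m)) = (m² + 125*m) + (27 + m + (8 + m)/(-4 + 2*m)) = 27 + m² + 126*m + (8 + m)/(-4 + 2*m))
(4453 + K(97)) - o(39) = (4453 + 97) - (-50 + 39³ + 124*39² - 449/2*39)/(-2 + 39) = 4550 - (-50 + 59319 + 124*1521 - 17511/2)/37 = 4550 - (-50 + 59319 + 188604 - 17511/2)/37 = 4550 - 478235/(37*2) = 4550 - 1*478235/74 = 4550 - 478235/74 = -141535/74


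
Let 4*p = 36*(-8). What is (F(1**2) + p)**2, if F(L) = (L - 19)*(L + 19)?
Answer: 186624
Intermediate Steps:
F(L) = (-19 + L)*(19 + L)
p = -72 (p = (36*(-8))/4 = (1/4)*(-288) = -72)
(F(1**2) + p)**2 = ((-361 + (1**2)**2) - 72)**2 = ((-361 + 1**2) - 72)**2 = ((-361 + 1) - 72)**2 = (-360 - 72)**2 = (-432)**2 = 186624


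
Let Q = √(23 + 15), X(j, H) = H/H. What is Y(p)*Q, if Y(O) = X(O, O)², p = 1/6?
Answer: √38 ≈ 6.1644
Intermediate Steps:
X(j, H) = 1
p = ⅙ ≈ 0.16667
Q = √38 ≈ 6.1644
Y(O) = 1 (Y(O) = 1² = 1)
Y(p)*Q = 1*√38 = √38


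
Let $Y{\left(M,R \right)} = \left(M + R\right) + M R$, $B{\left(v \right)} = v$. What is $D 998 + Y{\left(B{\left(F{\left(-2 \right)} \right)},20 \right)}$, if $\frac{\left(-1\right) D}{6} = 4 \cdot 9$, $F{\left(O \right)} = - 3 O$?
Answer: $-215422$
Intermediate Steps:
$D = -216$ ($D = - 6 \cdot 4 \cdot 9 = \left(-6\right) 36 = -216$)
$Y{\left(M,R \right)} = M + R + M R$
$D 998 + Y{\left(B{\left(F{\left(-2 \right)} \right)},20 \right)} = \left(-216\right) 998 + \left(\left(-3\right) \left(-2\right) + 20 + \left(-3\right) \left(-2\right) 20\right) = -215568 + \left(6 + 20 + 6 \cdot 20\right) = -215568 + \left(6 + 20 + 120\right) = -215568 + 146 = -215422$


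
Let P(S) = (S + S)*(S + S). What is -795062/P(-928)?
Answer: -397531/1722368 ≈ -0.23080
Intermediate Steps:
P(S) = 4*S² (P(S) = (2*S)*(2*S) = 4*S²)
-795062/P(-928) = -795062/(4*(-928)²) = -795062/(4*861184) = -795062/3444736 = -795062*1/3444736 = -397531/1722368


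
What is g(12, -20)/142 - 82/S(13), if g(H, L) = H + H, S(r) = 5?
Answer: -5762/355 ≈ -16.231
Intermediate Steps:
g(H, L) = 2*H
g(12, -20)/142 - 82/S(13) = (2*12)/142 - 82/5 = 24*(1/142) - 82*⅕ = 12/71 - 82/5 = -5762/355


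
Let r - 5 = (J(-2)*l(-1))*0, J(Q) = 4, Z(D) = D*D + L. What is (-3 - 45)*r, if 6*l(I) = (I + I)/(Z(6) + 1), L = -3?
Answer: -240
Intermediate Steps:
Z(D) = -3 + D² (Z(D) = D*D - 3 = D² - 3 = -3 + D²)
l(I) = I/102 (l(I) = ((I + I)/((-3 + 6²) + 1))/6 = ((2*I)/((-3 + 36) + 1))/6 = ((2*I)/(33 + 1))/6 = ((2*I)/34)/6 = ((2*I)*(1/34))/6 = (I/17)/6 = I/102)
r = 5 (r = 5 + (4*((1/102)*(-1)))*0 = 5 + (4*(-1/102))*0 = 5 - 2/51*0 = 5 + 0 = 5)
(-3 - 45)*r = (-3 - 45)*5 = -48*5 = -240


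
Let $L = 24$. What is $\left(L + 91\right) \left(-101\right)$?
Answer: $-11615$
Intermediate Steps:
$\left(L + 91\right) \left(-101\right) = \left(24 + 91\right) \left(-101\right) = 115 \left(-101\right) = -11615$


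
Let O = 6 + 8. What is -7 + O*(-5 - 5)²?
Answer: 1393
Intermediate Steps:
O = 14
-7 + O*(-5 - 5)² = -7 + 14*(-5 - 5)² = -7 + 14*(-10)² = -7 + 14*100 = -7 + 1400 = 1393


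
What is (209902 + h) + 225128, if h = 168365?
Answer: 603395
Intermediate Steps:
(209902 + h) + 225128 = (209902 + 168365) + 225128 = 378267 + 225128 = 603395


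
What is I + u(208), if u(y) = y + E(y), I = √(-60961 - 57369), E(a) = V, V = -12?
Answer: 196 + I*√118330 ≈ 196.0 + 343.99*I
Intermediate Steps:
E(a) = -12
I = I*√118330 (I = √(-118330) = I*√118330 ≈ 343.99*I)
u(y) = -12 + y (u(y) = y - 12 = -12 + y)
I + u(208) = I*√118330 + (-12 + 208) = I*√118330 + 196 = 196 + I*√118330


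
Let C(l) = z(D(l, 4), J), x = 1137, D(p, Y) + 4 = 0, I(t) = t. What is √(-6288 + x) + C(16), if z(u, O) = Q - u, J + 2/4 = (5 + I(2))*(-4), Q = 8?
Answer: 12 + I*√5151 ≈ 12.0 + 71.771*I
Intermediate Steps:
D(p, Y) = -4 (D(p, Y) = -4 + 0 = -4)
J = -57/2 (J = -½ + (5 + 2)*(-4) = -½ + 7*(-4) = -½ - 28 = -57/2 ≈ -28.500)
z(u, O) = 8 - u
C(l) = 12 (C(l) = 8 - 1*(-4) = 8 + 4 = 12)
√(-6288 + x) + C(16) = √(-6288 + 1137) + 12 = √(-5151) + 12 = I*√5151 + 12 = 12 + I*√5151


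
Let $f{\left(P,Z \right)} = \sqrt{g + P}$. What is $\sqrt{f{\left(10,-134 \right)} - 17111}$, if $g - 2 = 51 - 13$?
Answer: $\sqrt{-17111 + 5 \sqrt{2}} \approx 130.78 i$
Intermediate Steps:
$g = 40$ ($g = 2 + \left(51 - 13\right) = 2 + 38 = 40$)
$f{\left(P,Z \right)} = \sqrt{40 + P}$
$\sqrt{f{\left(10,-134 \right)} - 17111} = \sqrt{\sqrt{40 + 10} - 17111} = \sqrt{\sqrt{50} - 17111} = \sqrt{5 \sqrt{2} - 17111} = \sqrt{-17111 + 5 \sqrt{2}}$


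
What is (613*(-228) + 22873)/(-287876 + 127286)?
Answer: 116891/160590 ≈ 0.72788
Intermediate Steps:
(613*(-228) + 22873)/(-287876 + 127286) = (-139764 + 22873)/(-160590) = -116891*(-1/160590) = 116891/160590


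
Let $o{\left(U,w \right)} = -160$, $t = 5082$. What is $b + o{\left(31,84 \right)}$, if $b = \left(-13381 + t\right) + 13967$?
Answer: $5508$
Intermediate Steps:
$b = 5668$ ($b = \left(-13381 + 5082\right) + 13967 = -8299 + 13967 = 5668$)
$b + o{\left(31,84 \right)} = 5668 - 160 = 5508$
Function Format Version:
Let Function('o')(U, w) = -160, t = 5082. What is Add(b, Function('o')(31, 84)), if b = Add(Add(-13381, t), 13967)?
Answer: 5508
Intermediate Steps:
b = 5668 (b = Add(Add(-13381, 5082), 13967) = Add(-8299, 13967) = 5668)
Add(b, Function('o')(31, 84)) = Add(5668, -160) = 5508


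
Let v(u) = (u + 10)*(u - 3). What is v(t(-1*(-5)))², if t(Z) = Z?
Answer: 900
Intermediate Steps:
v(u) = (-3 + u)*(10 + u) (v(u) = (10 + u)*(-3 + u) = (-3 + u)*(10 + u))
v(t(-1*(-5)))² = (-30 + (-1*(-5))² + 7*(-1*(-5)))² = (-30 + 5² + 7*5)² = (-30 + 25 + 35)² = 30² = 900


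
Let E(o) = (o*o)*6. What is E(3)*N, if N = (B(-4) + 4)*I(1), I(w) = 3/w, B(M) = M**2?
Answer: 3240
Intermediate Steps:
E(o) = 6*o**2 (E(o) = o**2*6 = 6*o**2)
N = 60 (N = ((-4)**2 + 4)*(3/1) = (16 + 4)*(3*1) = 20*3 = 60)
E(3)*N = (6*3**2)*60 = (6*9)*60 = 54*60 = 3240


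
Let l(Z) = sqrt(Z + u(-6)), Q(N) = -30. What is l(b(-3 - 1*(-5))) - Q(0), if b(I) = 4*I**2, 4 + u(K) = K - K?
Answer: 30 + 2*sqrt(3) ≈ 33.464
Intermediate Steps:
u(K) = -4 (u(K) = -4 + (K - K) = -4 + 0 = -4)
l(Z) = sqrt(-4 + Z) (l(Z) = sqrt(Z - 4) = sqrt(-4 + Z))
l(b(-3 - 1*(-5))) - Q(0) = sqrt(-4 + 4*(-3 - 1*(-5))**2) - 1*(-30) = sqrt(-4 + 4*(-3 + 5)**2) + 30 = sqrt(-4 + 4*2**2) + 30 = sqrt(-4 + 4*4) + 30 = sqrt(-4 + 16) + 30 = sqrt(12) + 30 = 2*sqrt(3) + 30 = 30 + 2*sqrt(3)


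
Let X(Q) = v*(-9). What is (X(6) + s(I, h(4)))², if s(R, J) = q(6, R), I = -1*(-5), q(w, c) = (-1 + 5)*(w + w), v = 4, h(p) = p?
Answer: 144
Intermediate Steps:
q(w, c) = 8*w (q(w, c) = 4*(2*w) = 8*w)
X(Q) = -36 (X(Q) = 4*(-9) = -36)
I = 5
s(R, J) = 48 (s(R, J) = 8*6 = 48)
(X(6) + s(I, h(4)))² = (-36 + 48)² = 12² = 144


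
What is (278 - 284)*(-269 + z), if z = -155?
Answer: 2544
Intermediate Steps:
(278 - 284)*(-269 + z) = (278 - 284)*(-269 - 155) = -6*(-424) = 2544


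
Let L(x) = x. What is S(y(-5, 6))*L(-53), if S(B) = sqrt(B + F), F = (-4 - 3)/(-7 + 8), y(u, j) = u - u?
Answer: -53*I*sqrt(7) ≈ -140.22*I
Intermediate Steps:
y(u, j) = 0
F = -7 (F = -7/1 = -7*1 = -7)
S(B) = sqrt(-7 + B) (S(B) = sqrt(B - 7) = sqrt(-7 + B))
S(y(-5, 6))*L(-53) = sqrt(-7 + 0)*(-53) = sqrt(-7)*(-53) = (I*sqrt(7))*(-53) = -53*I*sqrt(7)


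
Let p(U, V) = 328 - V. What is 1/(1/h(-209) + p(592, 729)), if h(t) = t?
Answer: -209/83810 ≈ -0.0024937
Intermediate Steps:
1/(1/h(-209) + p(592, 729)) = 1/(1/(-209) + (328 - 1*729)) = 1/(-1/209 + (328 - 729)) = 1/(-1/209 - 401) = 1/(-83810/209) = -209/83810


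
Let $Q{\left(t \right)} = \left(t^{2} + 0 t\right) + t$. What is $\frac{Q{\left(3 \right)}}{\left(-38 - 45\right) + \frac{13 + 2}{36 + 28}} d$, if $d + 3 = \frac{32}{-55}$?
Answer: $\frac{151296}{291335} \approx 0.51932$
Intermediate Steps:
$d = - \frac{197}{55}$ ($d = -3 + \frac{32}{-55} = -3 + 32 \left(- \frac{1}{55}\right) = -3 - \frac{32}{55} = - \frac{197}{55} \approx -3.5818$)
$Q{\left(t \right)} = t + t^{2}$ ($Q{\left(t \right)} = \left(t^{2} + 0\right) + t = t^{2} + t = t + t^{2}$)
$\frac{Q{\left(3 \right)}}{\left(-38 - 45\right) + \frac{13 + 2}{36 + 28}} d = \frac{3 \left(1 + 3\right)}{\left(-38 - 45\right) + \frac{13 + 2}{36 + 28}} \left(- \frac{197}{55}\right) = \frac{3 \cdot 4}{-83 + \frac{15}{64}} \left(- \frac{197}{55}\right) = \frac{12}{-83 + 15 \cdot \frac{1}{64}} \left(- \frac{197}{55}\right) = \frac{12}{-83 + \frac{15}{64}} \left(- \frac{197}{55}\right) = \frac{12}{- \frac{5297}{64}} \left(- \frac{197}{55}\right) = 12 \left(- \frac{64}{5297}\right) \left(- \frac{197}{55}\right) = \left(- \frac{768}{5297}\right) \left(- \frac{197}{55}\right) = \frac{151296}{291335}$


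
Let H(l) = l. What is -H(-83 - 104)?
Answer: 187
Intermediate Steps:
-H(-83 - 104) = -(-83 - 104) = -1*(-187) = 187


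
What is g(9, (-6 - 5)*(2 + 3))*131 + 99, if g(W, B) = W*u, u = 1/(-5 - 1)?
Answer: -195/2 ≈ -97.500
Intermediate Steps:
u = -⅙ (u = 1/(-6) = -⅙ ≈ -0.16667)
g(W, B) = -W/6 (g(W, B) = W*(-⅙) = -W/6)
g(9, (-6 - 5)*(2 + 3))*131 + 99 = -⅙*9*131 + 99 = -3/2*131 + 99 = -393/2 + 99 = -195/2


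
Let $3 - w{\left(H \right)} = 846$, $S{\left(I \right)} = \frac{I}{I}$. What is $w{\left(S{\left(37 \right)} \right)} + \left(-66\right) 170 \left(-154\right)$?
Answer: $1727037$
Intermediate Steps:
$S{\left(I \right)} = 1$
$w{\left(H \right)} = -843$ ($w{\left(H \right)} = 3 - 846 = -843$)
$w{\left(S{\left(37 \right)} \right)} + \left(-66\right) 170 \left(-154\right) = -843 + \left(-66\right) 170 \left(-154\right) = -843 - -1727880 = -843 + 1727880 = 1727037$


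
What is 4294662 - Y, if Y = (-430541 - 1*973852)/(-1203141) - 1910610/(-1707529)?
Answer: 94870332955274527/22090302673 ≈ 4.2947e+6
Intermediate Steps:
Y = 50502956999/22090302673 (Y = (-430541 - 973852)*(-1/1203141) - 1910610*(-1/1707529) = -1404393*(-1/1203141) + 1910610/1707529 = 15101/12937 + 1910610/1707529 = 50502956999/22090302673 ≈ 2.2862)
4294662 - Y = 4294662 - 1*50502956999/22090302673 = 4294662 - 50502956999/22090302673 = 94870332955274527/22090302673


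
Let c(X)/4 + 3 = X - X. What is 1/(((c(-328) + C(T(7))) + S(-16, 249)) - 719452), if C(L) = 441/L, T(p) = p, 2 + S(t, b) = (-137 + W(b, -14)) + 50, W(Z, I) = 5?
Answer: -1/719485 ≈ -1.3899e-6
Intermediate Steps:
S(t, b) = -84 (S(t, b) = -2 + ((-137 + 5) + 50) = -2 + (-132 + 50) = -2 - 82 = -84)
c(X) = -12 (c(X) = -12 + 4*(X - X) = -12 + 4*0 = -12 + 0 = -12)
1/(((c(-328) + C(T(7))) + S(-16, 249)) - 719452) = 1/(((-12 + 441/7) - 84) - 719452) = 1/(((-12 + 441*(1/7)) - 84) - 719452) = 1/(((-12 + 63) - 84) - 719452) = 1/((51 - 84) - 719452) = 1/(-33 - 719452) = 1/(-719485) = -1/719485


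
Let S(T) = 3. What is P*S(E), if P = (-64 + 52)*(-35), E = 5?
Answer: 1260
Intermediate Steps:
P = 420 (P = -12*(-35) = 420)
P*S(E) = 420*3 = 1260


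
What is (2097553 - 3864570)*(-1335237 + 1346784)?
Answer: -20403745299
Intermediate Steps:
(2097553 - 3864570)*(-1335237 + 1346784) = -1767017*11547 = -20403745299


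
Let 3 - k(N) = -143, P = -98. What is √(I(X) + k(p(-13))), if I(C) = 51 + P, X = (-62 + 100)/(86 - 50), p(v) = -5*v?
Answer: 3*√11 ≈ 9.9499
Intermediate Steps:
k(N) = 146 (k(N) = 3 - 1*(-143) = 3 + 143 = 146)
X = 19/18 (X = 38/36 = 38*(1/36) = 19/18 ≈ 1.0556)
I(C) = -47 (I(C) = 51 - 98 = -47)
√(I(X) + k(p(-13))) = √(-47 + 146) = √99 = 3*√11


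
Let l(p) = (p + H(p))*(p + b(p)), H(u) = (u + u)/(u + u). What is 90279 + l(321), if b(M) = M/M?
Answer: 193963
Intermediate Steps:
b(M) = 1
H(u) = 1 (H(u) = (2*u)/((2*u)) = (2*u)*(1/(2*u)) = 1)
l(p) = (1 + p)² (l(p) = (p + 1)*(p + 1) = (1 + p)*(1 + p) = (1 + p)²)
90279 + l(321) = 90279 + (1 + 321² + 2*321) = 90279 + (1 + 103041 + 642) = 90279 + 103684 = 193963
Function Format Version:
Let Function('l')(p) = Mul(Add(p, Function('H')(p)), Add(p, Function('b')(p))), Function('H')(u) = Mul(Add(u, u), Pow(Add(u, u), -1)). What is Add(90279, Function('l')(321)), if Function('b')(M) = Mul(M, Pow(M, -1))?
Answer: 193963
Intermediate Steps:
Function('b')(M) = 1
Function('H')(u) = 1 (Function('H')(u) = Mul(Mul(2, u), Pow(Mul(2, u), -1)) = Mul(Mul(2, u), Mul(Rational(1, 2), Pow(u, -1))) = 1)
Function('l')(p) = Pow(Add(1, p), 2) (Function('l')(p) = Mul(Add(p, 1), Add(p, 1)) = Mul(Add(1, p), Add(1, p)) = Pow(Add(1, p), 2))
Add(90279, Function('l')(321)) = Add(90279, Add(1, Pow(321, 2), Mul(2, 321))) = Add(90279, Add(1, 103041, 642)) = Add(90279, 103684) = 193963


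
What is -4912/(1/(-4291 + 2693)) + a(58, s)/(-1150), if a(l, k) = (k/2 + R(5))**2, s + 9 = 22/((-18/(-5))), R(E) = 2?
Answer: 29246774975/3726 ≈ 7.8494e+6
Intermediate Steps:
s = -26/9 (s = -9 + 22/((-18/(-5))) = -9 + 22/((-18*(-1/5))) = -9 + 22/(18/5) = -9 + 22*(5/18) = -9 + 55/9 = -26/9 ≈ -2.8889)
a(l, k) = (2 + k/2)**2 (a(l, k) = (k/2 + 2)**2 = (2 + k/2)**2)
-4912/(1/(-4291 + 2693)) + a(58, s)/(-1150) = -4912/(1/(-4291 + 2693)) + ((4 - 26/9)**2/4)/(-1150) = -4912/(1/(-1598)) + ((10/9)**2/4)*(-1/1150) = -4912/(-1/1598) + ((1/4)*(100/81))*(-1/1150) = -4912*(-1598) + (25/81)*(-1/1150) = 7849376 - 1/3726 = 29246774975/3726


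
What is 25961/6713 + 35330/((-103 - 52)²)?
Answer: 172176663/32255965 ≈ 5.3378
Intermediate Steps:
25961/6713 + 35330/((-103 - 52)²) = 25961*(1/6713) + 35330/((-155)²) = 25961/6713 + 35330/24025 = 25961/6713 + 35330*(1/24025) = 25961/6713 + 7066/4805 = 172176663/32255965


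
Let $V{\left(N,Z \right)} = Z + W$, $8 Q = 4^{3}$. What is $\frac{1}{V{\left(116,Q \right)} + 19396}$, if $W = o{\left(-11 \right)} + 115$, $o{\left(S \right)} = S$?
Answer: $\frac{1}{19508} \approx 5.1261 \cdot 10^{-5}$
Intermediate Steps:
$Q = 8$ ($Q = \frac{4^{3}}{8} = \frac{1}{8} \cdot 64 = 8$)
$W = 104$ ($W = -11 + 115 = 104$)
$V{\left(N,Z \right)} = 104 + Z$ ($V{\left(N,Z \right)} = Z + 104 = 104 + Z$)
$\frac{1}{V{\left(116,Q \right)} + 19396} = \frac{1}{\left(104 + 8\right) + 19396} = \frac{1}{112 + 19396} = \frac{1}{19508}$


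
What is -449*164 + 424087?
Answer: 350451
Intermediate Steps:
-449*164 + 424087 = -73636 + 424087 = 350451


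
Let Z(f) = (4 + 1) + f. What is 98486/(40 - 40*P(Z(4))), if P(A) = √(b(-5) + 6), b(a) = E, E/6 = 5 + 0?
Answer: -49243/100 ≈ -492.43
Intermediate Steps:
Z(f) = 5 + f
E = 30 (E = 6*(5 + 0) = 6*5 = 30)
b(a) = 30
P(A) = 6 (P(A) = √(30 + 6) = √36 = 6)
98486/(40 - 40*P(Z(4))) = 98486/(40 - 40*6) = 98486/(40 - 240) = 98486/(-200) = 98486*(-1/200) = -49243/100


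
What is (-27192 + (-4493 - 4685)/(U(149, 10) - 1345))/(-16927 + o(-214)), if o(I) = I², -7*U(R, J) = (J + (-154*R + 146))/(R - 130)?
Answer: -4243314566/4506306555 ≈ -0.94164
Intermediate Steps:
U(R, J) = -(146 + J - 154*R)/(7*(-130 + R)) (U(R, J) = -(J + (-154*R + 146))/(7*(R - 130)) = -(J + (146 - 154*R))/(7*(-130 + R)) = -(146 + J - 154*R)/(7*(-130 + R)))
(-27192 + (-4493 - 4685)/(U(149, 10) - 1345))/(-16927 + o(-214)) = (-27192 + (-4493 - 4685)/((-146 - 1*10 + 154*149)/(7*(-130 + 149)) - 1345))/(-16927 + (-214)²) = (-27192 - 9178/((⅐)*(-146 - 10 + 22946)/19 - 1345))/(-16927 + 45796) = (-27192 - 9178/((⅐)*(1/19)*22790 - 1345))/28869 = (-27192 - 9178/(22790/133 - 1345))*(1/28869) = (-27192 - 9178/(-156095/133))*(1/28869) = (-27192 - 9178*(-133/156095))*(1/28869) = (-27192 + 1220674/156095)*(1/28869) = -4243314566/156095*1/28869 = -4243314566/4506306555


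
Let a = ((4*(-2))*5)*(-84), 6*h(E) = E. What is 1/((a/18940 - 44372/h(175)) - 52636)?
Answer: -165725/8975193404 ≈ -1.8465e-5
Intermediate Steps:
h(E) = E/6
a = 3360 (a = -8*5*(-84) = -40*(-84) = 3360)
1/((a/18940 - 44372/h(175)) - 52636) = 1/((3360/18940 - 44372/((⅙)*175)) - 52636) = 1/((3360*(1/18940) - 44372/175/6) - 52636) = 1/((168/947 - 44372*6/175) - 52636) = 1/((168/947 - 266232/175) - 52636) = 1/(-252092304/165725 - 52636) = 1/(-8975193404/165725) = -165725/8975193404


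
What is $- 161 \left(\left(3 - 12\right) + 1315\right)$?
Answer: $-210266$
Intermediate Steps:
$- 161 \left(\left(3 - 12\right) + 1315\right) = - 161 \left(-9 + 1315\right) = \left(-161\right) 1306 = -210266$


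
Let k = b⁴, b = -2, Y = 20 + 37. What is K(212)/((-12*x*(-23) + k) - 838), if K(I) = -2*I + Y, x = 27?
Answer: -367/6630 ≈ -0.055354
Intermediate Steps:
Y = 57
K(I) = 57 - 2*I (K(I) = -2*I + 57 = 57 - 2*I)
k = 16 (k = (-2)⁴ = 16)
K(212)/((-12*x*(-23) + k) - 838) = (57 - 2*212)/((-12*27*(-23) + 16) - 838) = (57 - 424)/((-324*(-23) + 16) - 838) = -367/((7452 + 16) - 838) = -367/(7468 - 838) = -367/6630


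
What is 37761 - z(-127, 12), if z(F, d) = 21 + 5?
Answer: 37735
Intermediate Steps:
z(F, d) = 26
37761 - z(-127, 12) = 37761 - 1*26 = 37761 - 26 = 37735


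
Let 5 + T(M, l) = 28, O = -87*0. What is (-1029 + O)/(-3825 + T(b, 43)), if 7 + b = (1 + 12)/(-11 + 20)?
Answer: 1029/3802 ≈ 0.27065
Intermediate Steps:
O = 0
b = -50/9 (b = -7 + (1 + 12)/(-11 + 20) = -7 + 13/9 = -50/9 ≈ -5.5556)
T(M, l) = 23 (T(M, l) = -5 + 28 = 23)
(-1029 + O)/(-3825 + T(b, 43)) = (-1029 + 0)/(-3825 + 23) = -1029/(-3802) = -1029*(-1/3802) = 1029/3802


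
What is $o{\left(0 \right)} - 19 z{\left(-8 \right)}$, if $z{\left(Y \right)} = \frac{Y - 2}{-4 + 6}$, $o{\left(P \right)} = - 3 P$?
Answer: $95$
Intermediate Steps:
$z{\left(Y \right)} = -1 + \frac{Y}{2}$ ($z{\left(Y \right)} = \frac{-2 + Y}{2} = \left(-2 + Y\right) \frac{1}{2} = -1 + \frac{Y}{2}$)
$o{\left(0 \right)} - 19 z{\left(-8 \right)} = \left(-3\right) 0 - 19 \left(-1 + \frac{1}{2} \left(-8\right)\right) = 0 - 19 \left(-1 - 4\right) = 0 - -95 = 0 + 95 = 95$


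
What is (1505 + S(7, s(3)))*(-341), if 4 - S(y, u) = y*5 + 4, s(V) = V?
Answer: -501270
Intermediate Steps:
S(y, u) = -5*y (S(y, u) = 4 - (y*5 + 4) = 4 - (5*y + 4) = 4 - (4 + 5*y) = 4 + (-4 - 5*y) = -5*y)
(1505 + S(7, s(3)))*(-341) = (1505 - 5*7)*(-341) = (1505 - 35)*(-341) = 1470*(-341) = -501270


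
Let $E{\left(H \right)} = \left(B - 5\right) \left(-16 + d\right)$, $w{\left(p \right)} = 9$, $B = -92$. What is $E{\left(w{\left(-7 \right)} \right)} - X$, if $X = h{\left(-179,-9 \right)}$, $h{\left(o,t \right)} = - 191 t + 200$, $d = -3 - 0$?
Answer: $-76$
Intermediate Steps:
$d = -3$ ($d = -3 + 0 = -3$)
$h{\left(o,t \right)} = 200 - 191 t$
$X = 1919$ ($X = 200 - -1719 = 200 + 1719 = 1919$)
$E{\left(H \right)} = 1843$ ($E{\left(H \right)} = \left(-92 - 5\right) \left(-16 - 3\right) = \left(-97\right) \left(-19\right) = 1843$)
$E{\left(w{\left(-7 \right)} \right)} - X = 1843 - 1919 = -76$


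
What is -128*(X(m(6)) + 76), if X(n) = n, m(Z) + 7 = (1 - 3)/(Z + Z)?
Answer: -26432/3 ≈ -8810.7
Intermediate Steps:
m(Z) = -7 - 1/Z (m(Z) = -7 + (1 - 3)/(Z + Z) = -7 - 2*1/(2*Z) = -7 - 1/Z)
-128*(X(m(6)) + 76) = -128*((-7 - 1/6) + 76) = -128*(-43/6 + 76) = -128*413/6 = -26432/3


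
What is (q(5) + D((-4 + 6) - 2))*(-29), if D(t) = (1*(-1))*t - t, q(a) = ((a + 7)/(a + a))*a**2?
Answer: -870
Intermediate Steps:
q(a) = a*(7 + a)/2 (q(a) = ((7 + a)/((2*a)))*a**2 = ((7 + a)*(1/(2*a)))*a**2 = ((7 + a)/(2*a))*a**2 = a*(7 + a)/2)
D(t) = -2*t (D(t) = -t - t = -2*t)
(q(5) + D((-4 + 6) - 2))*(-29) = ((1/2)*5*(7 + 5) - 2*((-4 + 6) - 2))*(-29) = ((1/2)*5*12 - 2*(2 - 2))*(-29) = (30 - 2*0)*(-29) = (30 + 0)*(-29) = 30*(-29) = -870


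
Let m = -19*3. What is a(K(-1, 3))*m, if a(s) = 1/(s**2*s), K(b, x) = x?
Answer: -19/9 ≈ -2.1111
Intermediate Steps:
m = -57
a(s) = s**(-3) (a(s) = 1/(s**3) = s**(-3))
a(K(-1, 3))*m = -57/3**3 = (1/27)*(-57) = -19/9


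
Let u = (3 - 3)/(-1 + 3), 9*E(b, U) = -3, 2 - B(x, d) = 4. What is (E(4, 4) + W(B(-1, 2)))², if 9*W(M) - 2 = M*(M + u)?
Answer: ⅑ ≈ 0.11111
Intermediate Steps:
B(x, d) = -2 (B(x, d) = 2 - 1*4 = 2 - 4 = -2)
E(b, U) = -⅓ (E(b, U) = (⅑)*(-3) = -⅓)
u = 0 (u = 0/2 = 0*(½) = 0)
W(M) = 2/9 + M²/9 (W(M) = 2/9 + (M*(M + 0))/9 = 2/9 + (M*M)/9 = 2/9 + M²/9)
(E(4, 4) + W(B(-1, 2)))² = (-⅓ + (2/9 + (⅑)*(-2)²))² = (-⅓ + (2/9 + (⅑)*4))² = (-⅓ + (2/9 + 4/9))² = (-⅓ + ⅔)² = (⅓)² = ⅑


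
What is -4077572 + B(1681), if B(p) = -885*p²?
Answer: -2504876057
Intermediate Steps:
-4077572 + B(1681) = -4077572 - 885*1681² = -4077572 - 885*2825761 = -4077572 - 2500798485 = -2504876057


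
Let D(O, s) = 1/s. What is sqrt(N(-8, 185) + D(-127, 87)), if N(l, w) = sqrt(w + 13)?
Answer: sqrt(87 + 22707*sqrt(22))/87 ≈ 3.7527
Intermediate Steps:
N(l, w) = sqrt(13 + w)
sqrt(N(-8, 185) + D(-127, 87)) = sqrt(sqrt(13 + 185) + 1/87) = sqrt(sqrt(198) + 1/87) = sqrt(3*sqrt(22) + 1/87) = sqrt(1/87 + 3*sqrt(22))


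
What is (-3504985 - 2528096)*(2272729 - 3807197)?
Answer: 9257569735908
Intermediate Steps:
(-3504985 - 2528096)*(2272729 - 3807197) = -6033081*(-1534468) = 9257569735908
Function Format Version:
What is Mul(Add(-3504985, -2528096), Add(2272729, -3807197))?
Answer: 9257569735908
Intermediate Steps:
Mul(Add(-3504985, -2528096), Add(2272729, -3807197)) = Mul(-6033081, -1534468) = 9257569735908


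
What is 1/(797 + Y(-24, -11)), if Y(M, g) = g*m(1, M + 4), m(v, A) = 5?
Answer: 1/742 ≈ 0.0013477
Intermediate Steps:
Y(M, g) = 5*g (Y(M, g) = g*5 = 5*g)
1/(797 + Y(-24, -11)) = 1/(797 + 5*(-11)) = 1/(797 - 55) = 1/742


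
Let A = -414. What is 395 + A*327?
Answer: -134983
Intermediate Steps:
395 + A*327 = 395 - 414*327 = 395 - 135378 = -134983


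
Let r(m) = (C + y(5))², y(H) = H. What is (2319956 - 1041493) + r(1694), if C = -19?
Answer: 1278659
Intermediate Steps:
r(m) = 196 (r(m) = (-19 + 5)² = (-14)² = 196)
(2319956 - 1041493) + r(1694) = (2319956 - 1041493) + 196 = 1278463 + 196 = 1278659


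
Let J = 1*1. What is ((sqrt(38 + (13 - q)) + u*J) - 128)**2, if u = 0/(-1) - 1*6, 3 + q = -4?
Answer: (134 - sqrt(58))**2 ≈ 15973.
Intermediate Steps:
q = -7 (q = -3 - 4 = -7)
u = -6 (u = 0*(-1) - 6 = 0 - 6 = -6)
J = 1
((sqrt(38 + (13 - q)) + u*J) - 128)**2 = ((sqrt(38 + (13 - 1*(-7))) - 6*1) - 128)**2 = ((sqrt(38 + (13 + 7)) - 6) - 128)**2 = ((sqrt(38 + 20) - 6) - 128)**2 = ((sqrt(58) - 6) - 128)**2 = ((-6 + sqrt(58)) - 128)**2 = (-134 + sqrt(58))**2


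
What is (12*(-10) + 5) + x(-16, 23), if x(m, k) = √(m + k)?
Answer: -115 + √7 ≈ -112.35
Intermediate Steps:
x(m, k) = √(k + m)
(12*(-10) + 5) + x(-16, 23) = (12*(-10) + 5) + √(23 - 16) = (-120 + 5) + √7 = -115 + √7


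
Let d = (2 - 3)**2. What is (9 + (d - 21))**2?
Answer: 121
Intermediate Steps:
d = 1 (d = (-1)**2 = 1)
(9 + (d - 21))**2 = (9 + (1 - 21))**2 = (9 - 20)**2 = (-11)**2 = 121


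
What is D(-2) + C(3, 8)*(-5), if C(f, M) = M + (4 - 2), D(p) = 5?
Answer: -45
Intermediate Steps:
C(f, M) = 2 + M (C(f, M) = M + 2 = 2 + M)
D(-2) + C(3, 8)*(-5) = 5 + (2 + 8)*(-5) = 5 + 10*(-5) = 5 - 50 = -45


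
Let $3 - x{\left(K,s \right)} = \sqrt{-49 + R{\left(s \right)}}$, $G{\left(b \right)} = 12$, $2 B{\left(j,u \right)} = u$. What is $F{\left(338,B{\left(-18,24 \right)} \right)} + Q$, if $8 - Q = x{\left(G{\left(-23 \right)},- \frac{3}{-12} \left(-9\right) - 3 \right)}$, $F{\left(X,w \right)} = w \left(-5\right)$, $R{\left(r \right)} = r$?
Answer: $-55 + \frac{i \sqrt{217}}{2} \approx -55.0 + 7.3655 i$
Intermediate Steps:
$B{\left(j,u \right)} = \frac{u}{2}$
$F{\left(X,w \right)} = - 5 w$
$x{\left(K,s \right)} = 3 - \sqrt{-49 + s}$
$Q = 5 + \frac{i \sqrt{217}}{2}$ ($Q = 8 - \left(3 - \sqrt{-49 - \left(3 - - \frac{3}{-12} \left(-9\right)\right)}\right) = 8 - \left(3 - \sqrt{-49 - \left(3 - \left(-3\right) \left(- \frac{1}{12}\right) \left(-9\right)\right)}\right) = 8 - \left(3 - \sqrt{-49 + \left(\frac{1}{4} \left(-9\right) - 3\right)}\right) = 8 - \left(3 - \sqrt{-49 - \frac{21}{4}}\right) = 8 - \left(3 - \sqrt{- \frac{217}{4}}\right) = 8 - \left(3 - \frac{i \sqrt{217}}{2}\right) = 5 + \frac{i \sqrt{217}}{2} \approx 5.0 + 7.3655 i$)
$F{\left(338,B{\left(-18,24 \right)} \right)} + Q = - 5 \cdot \frac{1}{2} \cdot 24 + \left(5 + \frac{i \sqrt{217}}{2}\right) = \left(-5\right) 12 + \left(5 + \frac{i \sqrt{217}}{2}\right) = -60 + \left(5 + \frac{i \sqrt{217}}{2}\right) = -55 + \frac{i \sqrt{217}}{2}$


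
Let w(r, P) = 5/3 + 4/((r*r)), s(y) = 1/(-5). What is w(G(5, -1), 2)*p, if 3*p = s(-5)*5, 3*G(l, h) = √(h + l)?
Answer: -32/9 ≈ -3.5556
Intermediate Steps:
G(l, h) = √(h + l)/3
s(y) = -⅕
p = -⅓ (p = (-⅕*5)/3 = (⅓)*(-1) = -⅓ ≈ -0.33333)
w(r, P) = 5/3 + 4/r² (w(r, P) = 5*(⅓) + 4/(r²) = 5/3 + 4/r²)
w(G(5, -1), 2)*p = (5/3 + 4/(√(-1 + 5)/3)²)*(-⅓) = (5/3 + 4/(√4/3)²)*(-⅓) = (5/3 + 4/((⅓)*2)²)*(-⅓) = (5/3 + 4/(⅔)²)*(-⅓) = (5/3 + 4*(9/4))*(-⅓) = (5/3 + 9)*(-⅓) = (32/3)*(-⅓) = -32/9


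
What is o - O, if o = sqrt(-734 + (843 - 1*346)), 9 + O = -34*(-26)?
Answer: -875 + I*sqrt(237) ≈ -875.0 + 15.395*I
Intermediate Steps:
O = 875 (O = -9 - 34*(-26) = -9 + 884 = 875)
o = I*sqrt(237) (o = sqrt(-734 + (843 - 346)) = sqrt(-734 + 497) = sqrt(-237) = I*sqrt(237) ≈ 15.395*I)
o - O = I*sqrt(237) - 1*875 = I*sqrt(237) - 875 = -875 + I*sqrt(237)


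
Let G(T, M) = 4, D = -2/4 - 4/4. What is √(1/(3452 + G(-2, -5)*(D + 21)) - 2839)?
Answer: I*√35376491570/3530 ≈ 53.282*I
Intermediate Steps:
D = -3/2 (D = -2*¼ - 4*¼ = -½ - 1 = -3/2 ≈ -1.5000)
√(1/(3452 + G(-2, -5)*(D + 21)) - 2839) = √(1/(3452 + 4*(-3/2 + 21)) - 2839) = √(1/(3452 + 4*(39/2)) - 2839) = √(1/(3452 + 78) - 2839) = √(1/3530 - 2839) = √(-10021669/3530) = I*√35376491570/3530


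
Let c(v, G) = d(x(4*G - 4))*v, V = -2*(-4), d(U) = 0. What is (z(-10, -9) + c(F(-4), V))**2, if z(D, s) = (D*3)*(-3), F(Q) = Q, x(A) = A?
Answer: 8100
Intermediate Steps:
z(D, s) = -9*D (z(D, s) = (3*D)*(-3) = -9*D)
V = 8
c(v, G) = 0 (c(v, G) = 0*v = 0)
(z(-10, -9) + c(F(-4), V))**2 = (-9*(-10) + 0)**2 = (90 + 0)**2 = 90**2 = 8100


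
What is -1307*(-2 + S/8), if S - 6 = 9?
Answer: 1307/8 ≈ 163.38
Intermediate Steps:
S = 15 (S = 6 + 9 = 15)
-1307*(-2 + S/8) = -1307*(-2 + 15/8) = -1307*(-⅛) = 1307/8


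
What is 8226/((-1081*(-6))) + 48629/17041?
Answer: 75931160/18421321 ≈ 4.1219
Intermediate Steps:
8226/((-1081*(-6))) + 48629/17041 = 8226/6486 + 48629*(1/17041) = 8226*(1/6486) + 48629/17041 = 1371/1081 + 48629/17041 = 75931160/18421321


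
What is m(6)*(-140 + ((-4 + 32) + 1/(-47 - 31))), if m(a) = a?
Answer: -8737/13 ≈ -672.08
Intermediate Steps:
m(6)*(-140 + ((-4 + 32) + 1/(-47 - 31))) = 6*(-140 + ((-4 + 32) + 1/(-47 - 31))) = 6*(-140 + (28 + 1/(-78))) = 6*(-140 + (28 - 1/78)) = 6*(-140 + 2183/78) = 6*(-8737/78) = -8737/13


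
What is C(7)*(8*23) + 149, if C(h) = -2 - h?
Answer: -1507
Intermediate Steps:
C(7)*(8*23) + 149 = (-2 - 1*7)*(8*23) + 149 = (-2 - 7)*184 + 149 = -9*184 + 149 = -1656 + 149 = -1507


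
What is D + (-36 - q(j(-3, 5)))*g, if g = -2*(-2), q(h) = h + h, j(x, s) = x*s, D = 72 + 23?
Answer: 71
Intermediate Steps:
D = 95
j(x, s) = s*x
q(h) = 2*h
g = 4
D + (-36 - q(j(-3, 5)))*g = 95 + (-36 - 2*5*(-3))*4 = 95 + (-36 - 2*(-15))*4 = 95 + (-36 - 1*(-30))*4 = 95 + (-36 + 30)*4 = 95 - 6*4 = 95 - 24 = 71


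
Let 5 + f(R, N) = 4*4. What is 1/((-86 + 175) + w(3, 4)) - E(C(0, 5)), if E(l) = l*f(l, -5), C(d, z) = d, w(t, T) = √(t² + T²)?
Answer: 1/94 ≈ 0.010638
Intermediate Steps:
f(R, N) = 11 (f(R, N) = -5 + 4*4 = -5 + 16 = 11)
w(t, T) = √(T² + t²)
E(l) = 11*l (E(l) = l*11 = 11*l)
1/((-86 + 175) + w(3, 4)) - E(C(0, 5)) = 1/((-86 + 175) + √(4² + 3²)) - 11*0 = 1/(89 + √(16 + 9)) - 1*0 = 1/(89 + √25) + 0 = 1/(89 + 5) + 0 = 1/94 + 0 = 1/94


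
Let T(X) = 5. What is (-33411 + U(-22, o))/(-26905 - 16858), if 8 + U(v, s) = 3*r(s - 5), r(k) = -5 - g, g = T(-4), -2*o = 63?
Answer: 33449/43763 ≈ 0.76432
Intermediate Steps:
o = -63/2 (o = -1/2*63 = -63/2 ≈ -31.500)
g = 5
r(k) = -10 (r(k) = -5 - 1*5 = -5 - 5 = -10)
U(v, s) = -38 (U(v, s) = -8 + 3*(-10) = -8 - 30 = -38)
(-33411 + U(-22, o))/(-26905 - 16858) = (-33411 - 38)/(-26905 - 16858) = -33449/(-43763) = -33449*(-1/43763) = 33449/43763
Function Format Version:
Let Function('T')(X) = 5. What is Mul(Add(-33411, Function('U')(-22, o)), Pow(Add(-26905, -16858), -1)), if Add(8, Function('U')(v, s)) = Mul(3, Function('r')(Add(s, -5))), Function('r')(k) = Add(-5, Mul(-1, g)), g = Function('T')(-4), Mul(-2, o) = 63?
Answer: Rational(33449, 43763) ≈ 0.76432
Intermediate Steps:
o = Rational(-63, 2) (o = Mul(Rational(-1, 2), 63) = Rational(-63, 2) ≈ -31.500)
g = 5
Function('r')(k) = -10 (Function('r')(k) = Add(-5, Mul(-1, 5)) = Add(-5, -5) = -10)
Function('U')(v, s) = -38 (Function('U')(v, s) = Add(-8, Mul(3, -10)) = Add(-8, -30) = -38)
Mul(Add(-33411, Function('U')(-22, o)), Pow(Add(-26905, -16858), -1)) = Mul(Add(-33411, -38), Pow(Add(-26905, -16858), -1)) = Mul(-33449, Pow(-43763, -1)) = Mul(-33449, Rational(-1, 43763)) = Rational(33449, 43763)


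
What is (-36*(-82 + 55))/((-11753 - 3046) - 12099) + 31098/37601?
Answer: 133320972/168565283 ≈ 0.79092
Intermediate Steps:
(-36*(-82 + 55))/((-11753 - 3046) - 12099) + 31098/37601 = (-36*(-27))/(-14799 - 12099) + 31098*(1/37601) = 972/(-26898) + 31098/37601 = 972*(-1/26898) + 31098/37601 = -162/4483 + 31098/37601 = 133320972/168565283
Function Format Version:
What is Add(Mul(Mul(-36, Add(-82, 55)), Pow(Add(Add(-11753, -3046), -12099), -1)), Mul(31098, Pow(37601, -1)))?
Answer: Rational(133320972, 168565283) ≈ 0.79092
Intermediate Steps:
Add(Mul(Mul(-36, Add(-82, 55)), Pow(Add(Add(-11753, -3046), -12099), -1)), Mul(31098, Pow(37601, -1))) = Add(Mul(Mul(-36, -27), Pow(Add(-14799, -12099), -1)), Mul(31098, Rational(1, 37601))) = Add(Mul(972, Pow(-26898, -1)), Rational(31098, 37601)) = Add(Mul(972, Rational(-1, 26898)), Rational(31098, 37601)) = Add(Rational(-162, 4483), Rational(31098, 37601)) = Rational(133320972, 168565283)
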